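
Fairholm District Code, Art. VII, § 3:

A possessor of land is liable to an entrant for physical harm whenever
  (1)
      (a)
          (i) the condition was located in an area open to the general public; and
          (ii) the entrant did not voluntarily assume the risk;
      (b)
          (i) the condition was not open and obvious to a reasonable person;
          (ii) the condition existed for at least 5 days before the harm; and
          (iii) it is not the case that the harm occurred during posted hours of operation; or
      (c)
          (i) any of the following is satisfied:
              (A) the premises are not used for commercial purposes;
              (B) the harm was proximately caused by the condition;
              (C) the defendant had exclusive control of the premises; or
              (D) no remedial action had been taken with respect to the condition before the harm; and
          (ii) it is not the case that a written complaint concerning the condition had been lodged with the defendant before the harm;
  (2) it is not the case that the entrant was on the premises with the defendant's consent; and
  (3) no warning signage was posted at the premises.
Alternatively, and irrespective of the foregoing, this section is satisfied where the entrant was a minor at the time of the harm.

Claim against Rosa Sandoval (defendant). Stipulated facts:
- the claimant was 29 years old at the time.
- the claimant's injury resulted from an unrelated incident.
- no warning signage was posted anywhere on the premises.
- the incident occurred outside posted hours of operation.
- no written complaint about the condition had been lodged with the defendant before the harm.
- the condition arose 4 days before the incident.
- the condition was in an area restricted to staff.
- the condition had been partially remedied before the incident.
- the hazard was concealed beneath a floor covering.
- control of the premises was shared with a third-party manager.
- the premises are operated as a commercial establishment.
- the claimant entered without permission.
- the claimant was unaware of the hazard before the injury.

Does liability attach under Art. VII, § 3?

(i) public area — fails.
(ii) no assumed risk — satisfied.
So (a) is not satisfied (F AND T).
(i) not open/obvious — satisfied.
(ii) condition ≥5 days old — not met.
(iii) not (during posted hours) — holds.
So (b) is not satisfied (T AND F AND T).
(A) not (commercial use) — fails.
(B) proximate cause — not met.
(C) exclusive control — fails.
(D) no remedial action — not met.
So (i) is not satisfied (F OR F OR F OR F).
(ii) not (complaint lodged) — satisfied.
So (c) is not satisfied (F AND T).
(1): F OR F OR F → false.
(2) not (consent to enter) — met.
(3) no signage posted — holds.
So Overall is not satisfied (F AND T AND T).
Exception (entrant a minor) — not satisfied.
Result: main false OR exception false → false.

No — not liable.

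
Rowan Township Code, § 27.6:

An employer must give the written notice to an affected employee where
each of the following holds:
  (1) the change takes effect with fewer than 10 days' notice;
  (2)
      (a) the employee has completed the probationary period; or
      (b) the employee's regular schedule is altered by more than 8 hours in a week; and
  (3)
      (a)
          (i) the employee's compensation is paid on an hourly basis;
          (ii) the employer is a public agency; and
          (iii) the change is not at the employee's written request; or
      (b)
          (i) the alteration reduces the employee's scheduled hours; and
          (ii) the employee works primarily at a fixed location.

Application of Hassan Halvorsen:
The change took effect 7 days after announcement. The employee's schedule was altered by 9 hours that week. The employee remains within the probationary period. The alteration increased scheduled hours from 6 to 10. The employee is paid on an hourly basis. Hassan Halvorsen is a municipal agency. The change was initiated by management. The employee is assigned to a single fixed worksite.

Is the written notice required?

(1) < 10 days' notice — satisfied.
(a) past probation — not satisfied.
(b) schedule shift > 8h — met.
(2): F OR T → true.
(i) hourly-paid — satisfied.
(ii) public agency — met.
(iii) not employee-requested — met.
(a) = T AND T AND T = true.
(i) hours reduced — not satisfied.
(ii) fixed location — satisfied.
So (b) is not satisfied (F AND T).
So (3) is satisfied (T OR F).
Overall: T AND T AND T → true.

Yes — required.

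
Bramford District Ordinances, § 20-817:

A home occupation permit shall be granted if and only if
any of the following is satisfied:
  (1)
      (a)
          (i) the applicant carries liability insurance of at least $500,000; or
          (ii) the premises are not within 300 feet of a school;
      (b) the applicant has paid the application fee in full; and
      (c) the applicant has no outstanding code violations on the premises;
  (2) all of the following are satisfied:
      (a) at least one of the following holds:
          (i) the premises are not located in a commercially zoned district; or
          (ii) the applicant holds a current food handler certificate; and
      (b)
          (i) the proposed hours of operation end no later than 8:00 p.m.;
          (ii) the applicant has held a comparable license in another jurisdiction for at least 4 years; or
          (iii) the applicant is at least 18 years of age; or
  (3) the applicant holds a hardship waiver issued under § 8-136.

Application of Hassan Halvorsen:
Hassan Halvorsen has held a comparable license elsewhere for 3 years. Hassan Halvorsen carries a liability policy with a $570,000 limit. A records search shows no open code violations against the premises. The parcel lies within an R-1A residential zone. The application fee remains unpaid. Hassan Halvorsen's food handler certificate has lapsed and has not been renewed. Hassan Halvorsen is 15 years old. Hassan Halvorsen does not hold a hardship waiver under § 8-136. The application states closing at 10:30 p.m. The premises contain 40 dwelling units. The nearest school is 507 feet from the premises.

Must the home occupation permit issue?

No — denied.

(i) insurance ≥ $500,000 — satisfied.
(ii) ≥300 ft from school — holds.
(a) = T OR T = true.
(b) fee paid — not met.
(c) no code violations — met.
So (1) is not satisfied (T AND F AND T).
(i) not (commercially zoned) — satisfied.
(ii) food handler cert. — not met.
So (a) is satisfied (T OR F).
(i) closes by 8 p.m. — not met.
(ii) prior license ≥ 4 yr — fails.
(iii) age ≥ 18 — not met.
So (b) is not satisfied (F OR F OR F).
(2) = T AND F = false.
(3) hardship waiver — fails.
So Overall is not satisfied (F OR F OR F).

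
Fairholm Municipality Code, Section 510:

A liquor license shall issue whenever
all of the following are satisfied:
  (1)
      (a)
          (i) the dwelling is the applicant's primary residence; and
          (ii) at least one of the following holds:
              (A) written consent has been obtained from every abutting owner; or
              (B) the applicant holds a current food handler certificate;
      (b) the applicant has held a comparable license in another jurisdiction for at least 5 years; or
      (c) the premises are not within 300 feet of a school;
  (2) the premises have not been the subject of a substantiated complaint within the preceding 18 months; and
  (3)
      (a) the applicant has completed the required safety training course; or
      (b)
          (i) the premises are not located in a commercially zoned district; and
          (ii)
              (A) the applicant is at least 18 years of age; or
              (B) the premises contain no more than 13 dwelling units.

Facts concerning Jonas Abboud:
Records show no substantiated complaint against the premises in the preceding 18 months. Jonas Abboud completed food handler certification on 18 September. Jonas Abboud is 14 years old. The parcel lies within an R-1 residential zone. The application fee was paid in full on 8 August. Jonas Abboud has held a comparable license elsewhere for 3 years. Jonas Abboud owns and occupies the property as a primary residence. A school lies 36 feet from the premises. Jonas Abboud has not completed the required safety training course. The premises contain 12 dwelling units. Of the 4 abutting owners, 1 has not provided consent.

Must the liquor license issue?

(i) primary residence — satisfied.
(A) all abutters consent — not met.
(B) food handler cert. — satisfied.
(ii): F OR T → true.
So (a) is satisfied (T AND T).
(b) prior license ≥ 5 yr — fails.
(c) ≥300 ft from school — not met.
(1): T OR F OR F → true.
(2) no complaint in 18 mo. — holds.
(a) safety training — not satisfied.
(i) not (commercially zoned) — holds.
(A) age ≥ 18 — not satisfied.
(B) ≤ 13 units — met.
So (ii) is satisfied (F OR T).
(b): T AND T → true.
(3): F OR T → true.
Overall = T AND T AND T = true.

Yes — granted.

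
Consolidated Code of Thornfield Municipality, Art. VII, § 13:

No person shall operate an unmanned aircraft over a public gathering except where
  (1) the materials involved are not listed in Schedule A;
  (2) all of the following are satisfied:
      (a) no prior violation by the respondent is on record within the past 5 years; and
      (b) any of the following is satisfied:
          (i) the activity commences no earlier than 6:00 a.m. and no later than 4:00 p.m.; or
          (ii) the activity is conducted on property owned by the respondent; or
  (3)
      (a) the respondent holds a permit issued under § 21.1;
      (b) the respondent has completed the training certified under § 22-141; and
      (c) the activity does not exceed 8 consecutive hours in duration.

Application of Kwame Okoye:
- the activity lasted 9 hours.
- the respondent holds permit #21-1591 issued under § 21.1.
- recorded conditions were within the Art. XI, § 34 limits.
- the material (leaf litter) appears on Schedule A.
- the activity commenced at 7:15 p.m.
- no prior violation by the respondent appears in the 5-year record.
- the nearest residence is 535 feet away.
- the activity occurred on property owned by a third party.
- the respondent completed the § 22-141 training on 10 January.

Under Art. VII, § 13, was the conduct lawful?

No — unlawful.

(1) not (Schedule A material) — not satisfied.
(a) no prior violation — holds.
(i) start within hours — fails.
(ii) own property — fails.
(b) = F OR F = false.
(2) = T AND F = false.
(a) holds permit — met.
(b) training certified — holds.
(c) ≤ 8 hrs duration — fails.
So (3) is not satisfied (T AND T AND F).
Overall: F OR F OR F → false.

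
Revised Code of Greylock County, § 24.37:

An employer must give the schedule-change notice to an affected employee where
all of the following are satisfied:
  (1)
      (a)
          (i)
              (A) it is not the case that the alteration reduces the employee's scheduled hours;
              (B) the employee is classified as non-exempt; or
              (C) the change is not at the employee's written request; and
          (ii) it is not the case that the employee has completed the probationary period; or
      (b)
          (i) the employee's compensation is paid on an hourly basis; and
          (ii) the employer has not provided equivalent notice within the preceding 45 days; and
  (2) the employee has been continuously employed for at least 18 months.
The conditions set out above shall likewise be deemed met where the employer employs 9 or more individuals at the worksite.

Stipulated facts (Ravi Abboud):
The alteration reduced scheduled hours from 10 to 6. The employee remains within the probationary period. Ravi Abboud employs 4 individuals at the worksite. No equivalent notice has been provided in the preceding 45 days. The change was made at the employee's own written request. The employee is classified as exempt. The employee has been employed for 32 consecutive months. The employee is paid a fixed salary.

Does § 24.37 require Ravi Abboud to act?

No — not required.

(A) not (hours reduced) — not satisfied.
(B) non-exempt — not satisfied.
(C) not employee-requested — fails.
(i) = F OR F OR F = false.
(ii) not (past probation) — holds.
(a): F AND T → false.
(i) hourly-paid — not satisfied.
(ii) no recent notice — met.
(b) = F AND T = false.
So (1) is not satisfied (F OR F).
(2) tenure ≥ 18 mo. — holds.
So Overall is not satisfied (F AND T).
Exception (≥ 9 at site) — not satisfied.
Result: main false OR exception false → false.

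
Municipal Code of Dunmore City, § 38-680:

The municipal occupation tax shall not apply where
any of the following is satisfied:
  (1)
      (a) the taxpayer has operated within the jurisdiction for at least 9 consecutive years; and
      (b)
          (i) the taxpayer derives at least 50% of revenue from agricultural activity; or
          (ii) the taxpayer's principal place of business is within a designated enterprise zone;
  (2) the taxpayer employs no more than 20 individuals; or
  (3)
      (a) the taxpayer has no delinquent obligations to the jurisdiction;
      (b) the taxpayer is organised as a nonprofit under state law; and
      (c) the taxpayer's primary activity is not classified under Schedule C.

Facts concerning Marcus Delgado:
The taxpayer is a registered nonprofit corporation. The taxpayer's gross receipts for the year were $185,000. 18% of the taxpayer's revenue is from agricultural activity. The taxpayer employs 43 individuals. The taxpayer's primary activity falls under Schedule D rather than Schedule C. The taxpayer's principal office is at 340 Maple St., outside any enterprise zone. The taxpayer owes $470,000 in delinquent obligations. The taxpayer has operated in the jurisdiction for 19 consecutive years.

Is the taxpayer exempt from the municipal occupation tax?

(a) ≥ 9 yrs in jurisdiction — holds.
(i) ≥50% agricultural — not satisfied.
(ii) in enterprise zone — not met.
(b): F OR F → false.
(1): T AND F → false.
(2) ≤ 20 employees — not satisfied.
(a) no delinquency — not satisfied.
(b) nonprofit — met.
(c) not (Schedule C activity) — holds.
So (3) is not satisfied (F AND T AND T).
Overall: F OR F OR F → false.

No — not exempt.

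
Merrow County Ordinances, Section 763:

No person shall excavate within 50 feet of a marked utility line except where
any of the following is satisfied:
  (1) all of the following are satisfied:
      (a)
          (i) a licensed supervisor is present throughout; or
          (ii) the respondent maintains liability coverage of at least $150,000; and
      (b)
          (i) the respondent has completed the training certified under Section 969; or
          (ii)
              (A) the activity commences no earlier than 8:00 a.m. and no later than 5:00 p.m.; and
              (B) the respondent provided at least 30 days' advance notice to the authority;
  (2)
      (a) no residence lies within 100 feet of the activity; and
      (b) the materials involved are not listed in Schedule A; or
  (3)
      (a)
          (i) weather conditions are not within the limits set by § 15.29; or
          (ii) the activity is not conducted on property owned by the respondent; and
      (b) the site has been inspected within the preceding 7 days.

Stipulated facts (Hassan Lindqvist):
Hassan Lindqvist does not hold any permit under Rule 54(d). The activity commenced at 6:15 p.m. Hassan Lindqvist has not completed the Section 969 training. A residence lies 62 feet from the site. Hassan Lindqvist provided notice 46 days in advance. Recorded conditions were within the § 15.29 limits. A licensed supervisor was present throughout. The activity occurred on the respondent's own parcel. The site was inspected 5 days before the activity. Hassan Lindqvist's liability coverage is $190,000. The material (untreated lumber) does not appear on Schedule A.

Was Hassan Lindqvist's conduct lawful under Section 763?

No — unlawful.

(i) supervisor present — met.
(ii) coverage ≥ $150,000 — met.
(a) = T OR T = true.
(i) training certified — fails.
(A) start within hours — not met.
(B) ≥30 days' notice — holds.
So (ii) is not satisfied (F AND T).
(b) = F OR F = false.
(1): T AND F → false.
(a) no residence in 100 ft — not met.
(b) not (Schedule A material) — holds.
So (2) is not satisfied (F AND T).
(i) not (weather ok) — fails.
(ii) not (own property) — fails.
So (a) is not satisfied (F OR F).
(b) site inspected — satisfied.
(3): F AND T → false.
Overall: F OR F OR F → false.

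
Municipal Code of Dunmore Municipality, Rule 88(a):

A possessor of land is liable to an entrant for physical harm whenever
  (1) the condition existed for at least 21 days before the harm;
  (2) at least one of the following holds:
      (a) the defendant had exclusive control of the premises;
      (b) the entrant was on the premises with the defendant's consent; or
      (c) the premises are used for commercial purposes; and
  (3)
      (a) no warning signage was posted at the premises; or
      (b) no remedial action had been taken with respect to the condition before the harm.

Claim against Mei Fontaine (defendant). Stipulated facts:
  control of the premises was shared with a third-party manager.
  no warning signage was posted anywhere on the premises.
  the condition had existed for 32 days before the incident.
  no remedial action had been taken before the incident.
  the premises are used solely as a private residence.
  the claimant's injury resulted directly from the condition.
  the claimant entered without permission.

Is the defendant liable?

(1) condition ≥21 days old — met.
(a) exclusive control — not met.
(b) consent to enter — not satisfied.
(c) commercial use — fails.
(2): F OR F OR F → false.
(a) no signage posted — met.
(b) no remedial action — satisfied.
(3) = T OR T = true.
Overall: T AND F AND T → false.

No — not liable.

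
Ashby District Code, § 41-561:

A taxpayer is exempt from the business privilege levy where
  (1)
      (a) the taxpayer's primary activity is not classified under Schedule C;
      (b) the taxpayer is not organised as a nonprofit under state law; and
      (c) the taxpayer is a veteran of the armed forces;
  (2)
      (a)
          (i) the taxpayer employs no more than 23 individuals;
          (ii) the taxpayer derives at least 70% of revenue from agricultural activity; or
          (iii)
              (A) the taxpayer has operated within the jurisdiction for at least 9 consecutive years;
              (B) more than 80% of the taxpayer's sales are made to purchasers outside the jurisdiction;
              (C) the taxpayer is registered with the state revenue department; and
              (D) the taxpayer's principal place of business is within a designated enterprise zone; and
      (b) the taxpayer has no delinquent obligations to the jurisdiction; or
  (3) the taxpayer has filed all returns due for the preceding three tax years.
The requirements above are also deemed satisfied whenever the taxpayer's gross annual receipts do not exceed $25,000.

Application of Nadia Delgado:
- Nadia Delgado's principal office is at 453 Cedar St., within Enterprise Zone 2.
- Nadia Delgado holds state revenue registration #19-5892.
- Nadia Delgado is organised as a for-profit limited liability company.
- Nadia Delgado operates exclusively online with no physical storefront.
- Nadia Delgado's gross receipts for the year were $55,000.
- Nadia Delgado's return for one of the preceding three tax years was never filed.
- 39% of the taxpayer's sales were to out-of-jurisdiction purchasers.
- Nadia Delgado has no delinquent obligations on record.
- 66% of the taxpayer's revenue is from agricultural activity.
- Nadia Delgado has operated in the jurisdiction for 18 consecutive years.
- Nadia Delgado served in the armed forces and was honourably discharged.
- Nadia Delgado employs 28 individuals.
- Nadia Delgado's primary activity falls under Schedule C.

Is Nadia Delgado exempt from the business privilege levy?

(a) not (Schedule C activity) — fails.
(b) not (nonprofit) — satisfied.
(c) veteran — satisfied.
(1) = F AND T AND T = false.
(i) ≤ 23 employees — not met.
(ii) ≥70% agricultural — fails.
(A) ≥ 9 yrs in jurisdiction — met.
(B) >80% out-of-jur. sales — fails.
(C) state-registered — holds.
(D) in enterprise zone — met.
So (iii) is not satisfied (T AND F AND T AND T).
(a) = F OR F OR F = false.
(b) no delinquency — met.
So (2) is not satisfied (F AND T).
(3) returns current — not satisfied.
Overall = F OR F OR F = false.
Exception (receipts ≤ $25,000) — not satisfied.
Result: main false OR exception false → false.

No — not exempt.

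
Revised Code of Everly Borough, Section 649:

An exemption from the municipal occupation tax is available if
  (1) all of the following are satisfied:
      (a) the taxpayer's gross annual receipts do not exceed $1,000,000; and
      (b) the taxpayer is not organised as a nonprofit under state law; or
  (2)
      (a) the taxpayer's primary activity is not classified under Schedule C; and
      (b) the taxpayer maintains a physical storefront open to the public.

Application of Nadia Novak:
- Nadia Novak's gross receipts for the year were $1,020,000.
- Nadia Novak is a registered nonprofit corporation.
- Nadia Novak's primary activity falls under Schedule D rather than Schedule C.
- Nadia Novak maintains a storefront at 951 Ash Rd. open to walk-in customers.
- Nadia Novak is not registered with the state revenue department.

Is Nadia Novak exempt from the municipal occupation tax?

Yes — exempt.

(a) receipts ≤ $1,000,000 — not satisfied.
(b) not (nonprofit) — not met.
(1) = F AND F = false.
(a) not (Schedule C activity) — holds.
(b) has storefront — holds.
(2) = T AND T = true.
Overall: F OR T → true.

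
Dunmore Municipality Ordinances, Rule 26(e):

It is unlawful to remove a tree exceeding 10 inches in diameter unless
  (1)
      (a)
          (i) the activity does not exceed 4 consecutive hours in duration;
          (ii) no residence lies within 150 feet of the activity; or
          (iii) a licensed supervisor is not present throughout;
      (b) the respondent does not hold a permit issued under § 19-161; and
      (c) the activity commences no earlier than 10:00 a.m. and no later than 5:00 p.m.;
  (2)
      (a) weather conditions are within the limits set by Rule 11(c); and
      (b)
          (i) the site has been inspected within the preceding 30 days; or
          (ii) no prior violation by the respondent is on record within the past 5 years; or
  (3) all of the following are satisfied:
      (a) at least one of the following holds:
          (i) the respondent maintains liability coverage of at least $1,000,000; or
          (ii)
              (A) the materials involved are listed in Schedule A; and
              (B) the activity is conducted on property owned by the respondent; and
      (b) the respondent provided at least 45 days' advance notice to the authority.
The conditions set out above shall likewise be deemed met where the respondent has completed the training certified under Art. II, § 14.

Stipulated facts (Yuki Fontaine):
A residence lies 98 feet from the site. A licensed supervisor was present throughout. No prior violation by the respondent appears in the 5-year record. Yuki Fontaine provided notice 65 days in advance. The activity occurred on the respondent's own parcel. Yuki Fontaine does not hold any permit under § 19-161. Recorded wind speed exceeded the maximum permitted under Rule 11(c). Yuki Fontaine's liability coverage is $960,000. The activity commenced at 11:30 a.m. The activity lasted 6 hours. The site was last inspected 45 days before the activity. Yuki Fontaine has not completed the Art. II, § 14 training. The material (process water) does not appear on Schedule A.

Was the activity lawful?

No — unlawful.

(i) ≤ 4 hrs duration — not met.
(ii) no residence in 150 ft — fails.
(iii) not (supervisor present) — not satisfied.
(a) = F OR F OR F = false.
(b) not (holds permit) — satisfied.
(c) start within hours — satisfied.
(1): F AND T AND T → false.
(a) weather ok — fails.
(i) site inspected — not met.
(ii) no prior violation — met.
(b) = F OR T = true.
(2): F AND T → false.
(i) coverage ≥ $1,000,000 — fails.
(A) Schedule A material — not satisfied.
(B) own property — satisfied.
So (ii) is not satisfied (F AND T).
(a): F OR F → false.
(b) ≥45 days' notice — holds.
So (3) is not satisfied (F AND T).
Overall = F OR F OR F = false.
Exception (training certified) — not satisfied.
Result: main false OR exception false → false.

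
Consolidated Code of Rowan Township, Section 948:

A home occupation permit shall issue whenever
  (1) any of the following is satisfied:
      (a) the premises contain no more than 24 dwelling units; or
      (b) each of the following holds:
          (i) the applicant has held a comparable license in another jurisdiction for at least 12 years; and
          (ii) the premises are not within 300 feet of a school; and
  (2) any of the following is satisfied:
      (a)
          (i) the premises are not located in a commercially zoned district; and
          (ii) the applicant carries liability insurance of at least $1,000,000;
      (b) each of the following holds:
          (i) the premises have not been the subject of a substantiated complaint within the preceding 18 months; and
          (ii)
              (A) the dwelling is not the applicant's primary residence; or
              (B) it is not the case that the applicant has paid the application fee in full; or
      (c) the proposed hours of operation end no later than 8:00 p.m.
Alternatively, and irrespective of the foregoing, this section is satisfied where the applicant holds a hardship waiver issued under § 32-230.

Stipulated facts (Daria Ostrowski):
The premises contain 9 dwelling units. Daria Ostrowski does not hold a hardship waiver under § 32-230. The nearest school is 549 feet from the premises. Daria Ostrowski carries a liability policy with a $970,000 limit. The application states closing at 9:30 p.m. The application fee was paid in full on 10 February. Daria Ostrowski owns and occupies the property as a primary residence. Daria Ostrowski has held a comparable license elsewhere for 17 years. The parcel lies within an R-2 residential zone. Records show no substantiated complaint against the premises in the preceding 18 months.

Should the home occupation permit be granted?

(a) ≤ 24 units — satisfied.
(i) prior license ≥ 12 yr — met.
(ii) ≥300 ft from school — holds.
(b): T AND T → true.
(1): T OR T → true.
(i) not (commercially zoned) — satisfied.
(ii) insurance ≥ $1,000,000 — fails.
So (a) is not satisfied (T AND F).
(i) no complaint in 18 mo. — satisfied.
(A) not (primary residence) — fails.
(B) not (fee paid) — not satisfied.
(ii): F OR F → false.
(b) = T AND F = false.
(c) closes by 8 p.m. — not met.
(2): F OR F OR F → false.
So Overall is not satisfied (T AND F).
Exception (hardship waiver) — not satisfied.
Result: main false OR exception false → false.

No — denied.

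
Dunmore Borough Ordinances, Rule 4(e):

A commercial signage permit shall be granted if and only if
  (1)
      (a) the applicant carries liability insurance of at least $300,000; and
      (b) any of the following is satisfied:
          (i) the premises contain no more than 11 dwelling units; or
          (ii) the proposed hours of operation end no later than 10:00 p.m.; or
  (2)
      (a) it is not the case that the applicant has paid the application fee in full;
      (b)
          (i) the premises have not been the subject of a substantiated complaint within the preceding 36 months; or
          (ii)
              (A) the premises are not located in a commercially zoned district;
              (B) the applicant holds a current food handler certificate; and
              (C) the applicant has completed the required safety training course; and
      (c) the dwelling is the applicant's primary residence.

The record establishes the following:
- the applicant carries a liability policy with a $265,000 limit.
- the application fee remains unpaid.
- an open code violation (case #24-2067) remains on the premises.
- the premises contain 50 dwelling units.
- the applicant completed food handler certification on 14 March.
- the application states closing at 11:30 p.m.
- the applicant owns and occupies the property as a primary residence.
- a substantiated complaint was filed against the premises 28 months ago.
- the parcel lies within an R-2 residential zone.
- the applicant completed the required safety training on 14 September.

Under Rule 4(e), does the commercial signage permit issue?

(a) insurance ≥ $300,000 — not met.
(i) ≤ 11 units — fails.
(ii) closes by 10 p.m. — not satisfied.
(b) = F OR F = false.
(1): F AND F → false.
(a) not (fee paid) — met.
(i) no complaint in 36 mo. — not met.
(A) not (commercially zoned) — satisfied.
(B) food handler cert. — met.
(C) safety training — satisfied.
So (ii) is satisfied (T AND T AND T).
(b): F OR T → true.
(c) primary residence — holds.
(2): T AND T AND T → true.
Overall: F OR T → true.

Yes — granted.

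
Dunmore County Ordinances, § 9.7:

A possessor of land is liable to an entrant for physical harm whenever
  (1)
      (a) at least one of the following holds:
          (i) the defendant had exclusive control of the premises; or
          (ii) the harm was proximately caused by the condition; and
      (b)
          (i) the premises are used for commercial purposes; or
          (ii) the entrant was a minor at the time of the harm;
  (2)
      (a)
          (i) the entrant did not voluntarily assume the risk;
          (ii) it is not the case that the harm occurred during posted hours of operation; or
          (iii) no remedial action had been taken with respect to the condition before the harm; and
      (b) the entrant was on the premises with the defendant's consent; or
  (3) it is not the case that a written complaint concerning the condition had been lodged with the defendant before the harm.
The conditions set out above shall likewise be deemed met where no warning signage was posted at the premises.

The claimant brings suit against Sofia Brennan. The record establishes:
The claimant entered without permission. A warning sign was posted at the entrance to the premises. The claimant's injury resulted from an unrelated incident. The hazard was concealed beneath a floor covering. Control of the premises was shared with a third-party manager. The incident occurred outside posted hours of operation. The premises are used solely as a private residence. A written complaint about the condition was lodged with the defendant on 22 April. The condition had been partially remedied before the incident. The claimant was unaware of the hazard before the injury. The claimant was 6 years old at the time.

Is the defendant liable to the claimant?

(i) exclusive control — fails.
(ii) proximate cause — fails.
So (a) is not satisfied (F OR F).
(i) commercial use — fails.
(ii) entrant a minor — holds.
So (b) is satisfied (F OR T).
So (1) is not satisfied (F AND T).
(i) no assumed risk — met.
(ii) not (during posted hours) — holds.
(iii) no remedial action — fails.
So (a) is satisfied (T OR T OR F).
(b) consent to enter — fails.
(2) = T AND F = false.
(3) not (complaint lodged) — fails.
So Overall is not satisfied (F OR F OR F).
Exception (no signage posted) — not satisfied.
Result: main false OR exception false → false.

No — not liable.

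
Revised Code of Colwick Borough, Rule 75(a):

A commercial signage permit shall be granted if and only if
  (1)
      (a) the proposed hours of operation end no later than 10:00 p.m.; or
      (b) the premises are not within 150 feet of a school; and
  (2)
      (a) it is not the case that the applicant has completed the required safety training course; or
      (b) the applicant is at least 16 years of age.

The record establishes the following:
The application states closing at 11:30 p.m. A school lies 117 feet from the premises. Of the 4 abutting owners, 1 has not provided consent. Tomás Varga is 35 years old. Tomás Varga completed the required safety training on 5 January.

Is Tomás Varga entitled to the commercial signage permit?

(a) closes by 10 p.m. — not met.
(b) ≥150 ft from school — not met.
(1) = F OR F = false.
(a) not (safety training) — not met.
(b) age ≥ 16 — holds.
(2): F OR T → true.
So Overall is not satisfied (F AND T).

No — denied.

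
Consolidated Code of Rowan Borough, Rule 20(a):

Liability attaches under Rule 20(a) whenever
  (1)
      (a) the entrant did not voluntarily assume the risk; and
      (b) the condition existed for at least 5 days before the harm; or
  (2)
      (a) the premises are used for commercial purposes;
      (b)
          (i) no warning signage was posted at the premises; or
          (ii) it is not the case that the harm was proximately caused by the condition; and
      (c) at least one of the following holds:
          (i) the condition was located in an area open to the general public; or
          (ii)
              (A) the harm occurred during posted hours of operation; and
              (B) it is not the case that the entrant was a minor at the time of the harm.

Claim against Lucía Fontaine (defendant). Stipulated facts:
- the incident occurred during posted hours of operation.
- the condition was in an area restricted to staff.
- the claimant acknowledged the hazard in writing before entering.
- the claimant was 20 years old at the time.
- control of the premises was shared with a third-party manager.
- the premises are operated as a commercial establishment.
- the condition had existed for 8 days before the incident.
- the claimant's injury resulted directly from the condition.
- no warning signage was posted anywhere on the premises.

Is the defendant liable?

Yes — liable.

(a) no assumed risk — not met.
(b) condition ≥5 days old — met.
(1) = F AND T = false.
(a) commercial use — met.
(i) no signage posted — met.
(ii) not (proximate cause) — not satisfied.
(b) = T OR F = true.
(i) public area — not met.
(A) during posted hours — satisfied.
(B) not (entrant a minor) — satisfied.
(ii): T AND T → true.
(c): F OR T → true.
(2) = T AND T AND T = true.
So Overall is satisfied (F OR T).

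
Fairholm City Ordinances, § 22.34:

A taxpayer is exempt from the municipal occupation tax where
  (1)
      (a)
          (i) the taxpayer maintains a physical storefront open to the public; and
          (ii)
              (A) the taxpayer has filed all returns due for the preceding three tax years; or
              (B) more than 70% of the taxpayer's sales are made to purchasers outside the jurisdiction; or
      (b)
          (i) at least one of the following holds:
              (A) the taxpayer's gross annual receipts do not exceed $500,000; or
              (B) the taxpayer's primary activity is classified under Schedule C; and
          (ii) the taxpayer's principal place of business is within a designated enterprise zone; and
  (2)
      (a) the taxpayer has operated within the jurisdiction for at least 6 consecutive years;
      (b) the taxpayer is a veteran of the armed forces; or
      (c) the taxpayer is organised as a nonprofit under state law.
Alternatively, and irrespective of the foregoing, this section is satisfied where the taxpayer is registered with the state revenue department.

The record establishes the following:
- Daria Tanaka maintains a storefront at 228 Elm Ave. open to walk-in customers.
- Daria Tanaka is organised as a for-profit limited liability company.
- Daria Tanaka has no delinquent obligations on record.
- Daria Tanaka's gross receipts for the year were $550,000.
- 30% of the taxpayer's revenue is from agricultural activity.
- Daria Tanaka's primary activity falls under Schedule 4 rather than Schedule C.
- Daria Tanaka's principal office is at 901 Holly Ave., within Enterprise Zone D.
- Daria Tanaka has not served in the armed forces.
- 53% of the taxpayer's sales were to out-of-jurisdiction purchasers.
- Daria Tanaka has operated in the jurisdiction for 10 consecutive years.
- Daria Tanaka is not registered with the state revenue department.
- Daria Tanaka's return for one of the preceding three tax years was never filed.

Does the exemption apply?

No — not exempt.

(i) has storefront — met.
(A) returns current — not satisfied.
(B) >70% out-of-jur. sales — not satisfied.
(ii): F OR F → false.
So (a) is not satisfied (T AND F).
(A) receipts ≤ $500,000 — not satisfied.
(B) Schedule C activity — not met.
(i) = F OR F = false.
(ii) in enterprise zone — holds.
(b) = F AND T = false.
(1) = F OR F = false.
(a) ≥ 6 yrs in jurisdiction — satisfied.
(b) veteran — not met.
(c) nonprofit — fails.
(2): T OR F OR F → true.
Overall: F AND T → false.
Exception (state-registered) — not satisfied.
Result: main false OR exception false → false.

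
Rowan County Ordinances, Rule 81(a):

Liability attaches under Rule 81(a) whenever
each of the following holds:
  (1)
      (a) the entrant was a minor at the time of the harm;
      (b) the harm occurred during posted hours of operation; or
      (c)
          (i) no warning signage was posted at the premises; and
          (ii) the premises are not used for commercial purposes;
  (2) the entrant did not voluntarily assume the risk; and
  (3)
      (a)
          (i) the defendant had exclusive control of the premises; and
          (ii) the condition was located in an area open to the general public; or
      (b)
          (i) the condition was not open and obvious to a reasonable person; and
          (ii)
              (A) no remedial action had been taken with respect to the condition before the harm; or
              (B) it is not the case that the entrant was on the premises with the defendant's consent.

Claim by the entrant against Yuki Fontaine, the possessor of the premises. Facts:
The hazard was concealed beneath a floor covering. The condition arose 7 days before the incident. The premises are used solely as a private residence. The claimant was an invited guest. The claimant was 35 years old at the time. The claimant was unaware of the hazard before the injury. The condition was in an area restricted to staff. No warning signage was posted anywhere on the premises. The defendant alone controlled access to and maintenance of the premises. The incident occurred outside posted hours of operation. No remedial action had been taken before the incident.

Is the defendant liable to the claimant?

Yes — liable.

(a) entrant a minor — not met.
(b) during posted hours — not satisfied.
(i) no signage posted — met.
(ii) not (commercial use) — satisfied.
So (c) is satisfied (T AND T).
So (1) is satisfied (F OR F OR T).
(2) no assumed risk — holds.
(i) exclusive control — met.
(ii) public area — fails.
(a): T AND F → false.
(i) not open/obvious — satisfied.
(A) no remedial action — met.
(B) not (consent to enter) — not satisfied.
(ii): T OR F → true.
(b) = T AND T = true.
(3) = F OR T = true.
Overall = T AND T AND T = true.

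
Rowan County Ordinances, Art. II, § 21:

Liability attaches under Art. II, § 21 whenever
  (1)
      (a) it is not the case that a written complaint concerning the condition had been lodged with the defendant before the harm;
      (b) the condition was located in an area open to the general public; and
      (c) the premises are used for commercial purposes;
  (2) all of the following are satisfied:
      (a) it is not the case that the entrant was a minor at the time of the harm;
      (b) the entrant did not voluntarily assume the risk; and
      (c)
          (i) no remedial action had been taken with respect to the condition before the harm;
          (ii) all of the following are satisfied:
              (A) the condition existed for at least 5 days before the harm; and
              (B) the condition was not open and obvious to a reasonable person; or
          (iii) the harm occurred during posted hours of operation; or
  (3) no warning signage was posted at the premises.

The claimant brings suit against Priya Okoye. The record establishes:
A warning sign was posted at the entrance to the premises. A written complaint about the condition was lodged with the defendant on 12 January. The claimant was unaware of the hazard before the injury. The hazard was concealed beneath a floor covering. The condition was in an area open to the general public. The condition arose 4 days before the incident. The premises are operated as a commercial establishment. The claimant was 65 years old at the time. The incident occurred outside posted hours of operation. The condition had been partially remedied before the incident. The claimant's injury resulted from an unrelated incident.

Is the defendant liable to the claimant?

(a) not (complaint lodged) — not satisfied.
(b) public area — holds.
(c) commercial use — satisfied.
(1) = F AND T AND T = false.
(a) not (entrant a minor) — holds.
(b) no assumed risk — met.
(i) no remedial action — not satisfied.
(A) condition ≥5 days old — not satisfied.
(B) not open/obvious — met.
So (ii) is not satisfied (F AND T).
(iii) during posted hours — not met.
(c) = F OR F OR F = false.
(2) = T AND T AND F = false.
(3) no signage posted — fails.
Overall = F OR F OR F = false.

No — not liable.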